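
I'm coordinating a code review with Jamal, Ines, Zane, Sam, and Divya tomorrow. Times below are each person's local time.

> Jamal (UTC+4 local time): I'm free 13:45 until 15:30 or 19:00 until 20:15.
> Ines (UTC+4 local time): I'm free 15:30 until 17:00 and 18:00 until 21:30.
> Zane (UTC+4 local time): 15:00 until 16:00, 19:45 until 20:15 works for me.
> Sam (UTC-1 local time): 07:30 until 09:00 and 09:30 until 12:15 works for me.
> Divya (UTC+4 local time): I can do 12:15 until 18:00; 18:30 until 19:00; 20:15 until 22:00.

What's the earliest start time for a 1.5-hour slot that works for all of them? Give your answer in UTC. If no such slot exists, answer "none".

none

Jamal in UTC: 09:45-11:30, 15:00-16:15 (subtract 4h to convert from UTC+4).
Ines in UTC: 11:30-13:00, 14:00-17:30 (subtract 4h to convert from UTC+4).
Zane in UTC: 11:00-12:00, 15:45-16:15 (subtract 4h to convert from UTC+4).
Sam in UTC: 08:30-10:00, 10:30-13:15 (add 1h to convert from UTC-1).
Divya in UTC: 08:15-14:00, 14:30-15:00, 16:15-18:00 (subtract 4h to convert from UTC+4).
Jamal ∩ Ines: 15:00-16:15.
Jamal ∩ Ines ∩ Zane: 15:45-16:15.
Jamal ∩ Ines ∩ Zane ∩ Sam: ∅.
Jamal ∩ Ines ∩ Zane ∩ Sam ∩ Divya: ∅.
There is no time when everyone is free.
No common window is at least 90 minutes long.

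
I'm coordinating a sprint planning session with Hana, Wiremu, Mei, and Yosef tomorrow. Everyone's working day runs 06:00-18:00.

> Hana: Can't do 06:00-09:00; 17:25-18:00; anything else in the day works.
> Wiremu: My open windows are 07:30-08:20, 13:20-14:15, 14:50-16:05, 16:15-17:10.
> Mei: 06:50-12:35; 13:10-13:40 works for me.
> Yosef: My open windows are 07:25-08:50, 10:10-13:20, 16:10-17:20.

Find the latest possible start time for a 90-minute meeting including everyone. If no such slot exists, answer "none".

Hana free: 09:00-17:25 (invert busy blocks within the working day).
Wiremu free: 07:30-08:20, 13:20-14:15, 14:50-16:05, 16:15-17:10.
Mei free: 06:50-12:35, 13:10-13:40.
Yosef free: 07:25-08:50, 10:10-13:20, 16:10-17:20.
Hana ∩ Wiremu: 13:20-14:15, 14:50-16:05, 16:15-17:10.
Hana ∩ Wiremu ∩ Mei: 13:20-13:40.
Hana ∩ Wiremu ∩ Mei ∩ Yosef: ∅.
There is no time when everyone is free.
No common window is at least 90 minutes long.

none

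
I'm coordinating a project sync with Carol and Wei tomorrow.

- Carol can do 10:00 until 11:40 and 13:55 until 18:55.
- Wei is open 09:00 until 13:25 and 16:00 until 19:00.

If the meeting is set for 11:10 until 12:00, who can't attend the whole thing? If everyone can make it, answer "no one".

Carol: not fully free for 11:10-12:00. Wei: free for 11:10-12:00.

Carol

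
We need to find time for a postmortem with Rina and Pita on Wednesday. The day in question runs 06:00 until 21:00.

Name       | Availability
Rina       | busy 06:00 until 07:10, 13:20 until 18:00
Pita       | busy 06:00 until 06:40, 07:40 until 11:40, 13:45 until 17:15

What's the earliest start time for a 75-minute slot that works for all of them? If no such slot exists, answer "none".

Rina free: 07:10-13:20, 18:00-21:00 (invert busy blocks within the working day).
Pita free: 06:40-07:40, 11:40-13:45, 17:15-21:00 (invert busy blocks within the working day).
Rina ∩ Pita: 07:10-07:40, 11:40-13:20, 18:00-21:00.
The first common window of at least 75 minutes is 11:40-13:20, so the earliest start is 11:40.

11:40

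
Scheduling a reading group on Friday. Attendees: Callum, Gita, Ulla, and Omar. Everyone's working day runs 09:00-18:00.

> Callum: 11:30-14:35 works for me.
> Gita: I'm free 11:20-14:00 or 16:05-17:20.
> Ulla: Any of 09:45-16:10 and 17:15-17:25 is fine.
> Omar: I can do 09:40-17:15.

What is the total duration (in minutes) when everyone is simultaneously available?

150

Callum ∩ Gita: 11:30-14:00.
Callum ∩ Gita ∩ Ulla: 11:30-14:00.
Callum ∩ Gita ∩ Ulla ∩ Omar: 11:30-14:00.
That's a single block of 150 minutes.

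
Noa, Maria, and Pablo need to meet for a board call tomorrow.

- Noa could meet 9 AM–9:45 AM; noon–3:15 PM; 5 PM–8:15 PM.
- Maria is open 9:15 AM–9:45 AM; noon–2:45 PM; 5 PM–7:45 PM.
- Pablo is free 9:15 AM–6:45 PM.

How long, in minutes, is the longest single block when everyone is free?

165

Noa ∩ Maria: 09:15-09:45, 12:00-14:45, 17:00-19:45.
Noa ∩ Maria ∩ Pablo: 09:15-09:45, 12:00-14:45, 17:00-18:45.
Those are the intersection windows.
The longest is 12:00-14:45 at 165 minutes.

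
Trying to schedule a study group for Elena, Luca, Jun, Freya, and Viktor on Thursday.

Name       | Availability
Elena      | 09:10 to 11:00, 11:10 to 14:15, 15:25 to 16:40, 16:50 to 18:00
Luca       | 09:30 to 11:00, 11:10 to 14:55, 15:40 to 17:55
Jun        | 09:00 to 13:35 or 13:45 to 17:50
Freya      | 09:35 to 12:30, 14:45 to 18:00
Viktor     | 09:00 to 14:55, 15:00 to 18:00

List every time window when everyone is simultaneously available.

Elena ∩ Luca: 09:30-11:00, 11:10-14:15, 15:40-16:40, 16:50-17:55.
Elena ∩ Luca ∩ Jun: 09:30-11:00, 11:10-13:35, 13:45-14:15, 15:40-16:40, 16:50-17:50.
Elena ∩ Luca ∩ Jun ∩ Freya: 09:35-11:00, 11:10-12:30, 15:40-16:40, 16:50-17:50.
Elena ∩ Luca ∩ Jun ∩ Freya ∩ Viktor: 09:35-11:00, 11:10-12:30, 15:40-16:40, 16:50-17:50.

09:35-11:00, 11:10-12:30, 15:40-16:40, 16:50-17:50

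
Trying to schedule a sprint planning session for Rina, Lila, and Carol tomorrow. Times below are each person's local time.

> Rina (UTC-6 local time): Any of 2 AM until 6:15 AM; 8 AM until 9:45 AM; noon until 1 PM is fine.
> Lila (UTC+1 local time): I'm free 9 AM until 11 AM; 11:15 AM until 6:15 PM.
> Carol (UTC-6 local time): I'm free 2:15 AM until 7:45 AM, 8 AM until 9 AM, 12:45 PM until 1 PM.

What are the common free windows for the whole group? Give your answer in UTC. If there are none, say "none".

08:15-10:00, 10:15-12:15, 14:00-15:00

Rina in UTC: 08:00-12:15, 14:00-15:45, 18:00-19:00 (add 6h to convert from UTC-6).
Lila in UTC: 08:00-10:00, 10:15-17:15 (subtract 1h to convert from UTC+1).
Carol in UTC: 08:15-13:45, 14:00-15:00, 18:45-19:00 (add 6h to convert from UTC-6).
Rina ∩ Lila: 08:00-10:00, 10:15-12:15, 14:00-15:45.
Rina ∩ Lila ∩ Carol: 08:15-10:00, 10:15-12:15, 14:00-15:00.
So the common availability across everyone is 08:15-10:00, 10:15-12:15, 14:00-15:00.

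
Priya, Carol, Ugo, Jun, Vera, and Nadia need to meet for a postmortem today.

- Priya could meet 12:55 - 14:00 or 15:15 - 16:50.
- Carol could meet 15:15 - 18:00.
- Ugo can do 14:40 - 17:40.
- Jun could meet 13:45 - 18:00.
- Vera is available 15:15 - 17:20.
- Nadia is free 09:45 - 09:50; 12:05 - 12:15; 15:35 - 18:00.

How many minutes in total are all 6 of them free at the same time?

Priya ∩ Carol: 15:15-16:50.
Priya ∩ Carol ∩ Ugo: 15:15-16:50.
Priya ∩ Carol ∩ Ugo ∩ Jun: 15:15-16:50.
Priya ∩ Carol ∩ Ugo ∩ Jun ∩ Vera: 15:15-16:50.
Priya ∩ Carol ∩ Ugo ∩ Jun ∩ Vera ∩ Nadia: 15:35-16:50.
That's a single block of 75 minutes.

75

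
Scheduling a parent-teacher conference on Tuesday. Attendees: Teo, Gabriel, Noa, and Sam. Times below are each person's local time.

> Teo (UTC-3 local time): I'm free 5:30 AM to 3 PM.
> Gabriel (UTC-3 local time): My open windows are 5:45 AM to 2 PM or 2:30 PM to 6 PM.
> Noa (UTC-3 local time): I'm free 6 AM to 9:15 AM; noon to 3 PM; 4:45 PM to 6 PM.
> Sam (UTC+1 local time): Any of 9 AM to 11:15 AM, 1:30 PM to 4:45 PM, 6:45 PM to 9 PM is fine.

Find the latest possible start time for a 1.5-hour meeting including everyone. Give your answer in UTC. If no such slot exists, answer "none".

none

Teo in UTC: 08:30-18:00 (add 3h to convert from UTC-3).
Gabriel in UTC: 08:45-17:00, 17:30-21:00 (add 3h to convert from UTC-3).
Noa in UTC: 09:00-12:15, 15:00-18:00, 19:45-21:00 (add 3h to convert from UTC-3).
Sam in UTC: 08:00-10:15, 12:30-15:45, 17:45-20:00 (subtract 1h to convert from UTC+1).
Teo ∩ Gabriel: 08:45-17:00, 17:30-18:00.
Teo ∩ Gabriel ∩ Noa: 09:00-12:15, 15:00-17:00, 17:30-18:00.
Teo ∩ Gabriel ∩ Noa ∩ Sam: 09:00-10:15, 15:00-15:45, 17:45-18:00.
No common window is at least 90 minutes long.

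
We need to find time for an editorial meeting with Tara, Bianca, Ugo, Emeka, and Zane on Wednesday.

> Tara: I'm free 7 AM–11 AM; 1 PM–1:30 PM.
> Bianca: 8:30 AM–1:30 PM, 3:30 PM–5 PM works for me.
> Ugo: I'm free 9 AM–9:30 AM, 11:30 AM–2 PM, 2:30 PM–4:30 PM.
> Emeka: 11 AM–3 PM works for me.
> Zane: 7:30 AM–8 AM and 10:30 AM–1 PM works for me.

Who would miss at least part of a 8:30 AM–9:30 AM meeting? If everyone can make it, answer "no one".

Emeka, Ugo, Zane

Tara: free for 08:30-09:30. Bianca: free for 08:30-09:30. Ugo: not fully free for 08:30-09:30. Emeka: not fully free for 08:30-09:30. Zane: not fully free for 08:30-09:30.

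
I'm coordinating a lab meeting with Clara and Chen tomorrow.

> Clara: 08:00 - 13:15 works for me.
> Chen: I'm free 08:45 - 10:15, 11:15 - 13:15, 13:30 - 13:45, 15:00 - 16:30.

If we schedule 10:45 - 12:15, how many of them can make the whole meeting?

1

Clara can make the full 10:45-12:15 slot — that's 1.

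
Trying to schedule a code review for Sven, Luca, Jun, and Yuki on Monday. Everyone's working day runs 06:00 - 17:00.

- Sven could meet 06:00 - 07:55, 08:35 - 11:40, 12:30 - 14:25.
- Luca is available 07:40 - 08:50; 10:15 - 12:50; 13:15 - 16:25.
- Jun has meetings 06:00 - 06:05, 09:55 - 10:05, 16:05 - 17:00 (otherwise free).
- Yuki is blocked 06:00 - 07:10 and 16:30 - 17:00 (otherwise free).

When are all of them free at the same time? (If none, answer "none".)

07:40-07:55, 08:35-08:50, 10:15-11:40, 12:30-12:50, 13:15-14:25

Sven free: 06:00-07:55, 08:35-11:40, 12:30-14:25.
Luca free: 07:40-08:50, 10:15-12:50, 13:15-16:25.
Jun free: 06:05-09:55, 10:05-16:05 (invert busy blocks within the working day).
Yuki free: 07:10-16:30 (invert busy blocks within the working day).
Sven ∩ Luca: 07:40-07:55, 08:35-08:50, 10:15-11:40, 12:30-12:50, 13:15-14:25.
Sven ∩ Luca ∩ Jun: 07:40-07:55, 08:35-08:50, 10:15-11:40, 12:30-12:50, 13:15-14:25.
Sven ∩ Luca ∩ Jun ∩ Yuki: 07:40-07:55, 08:35-08:50, 10:15-11:40, 12:30-12:50, 13:15-14:25.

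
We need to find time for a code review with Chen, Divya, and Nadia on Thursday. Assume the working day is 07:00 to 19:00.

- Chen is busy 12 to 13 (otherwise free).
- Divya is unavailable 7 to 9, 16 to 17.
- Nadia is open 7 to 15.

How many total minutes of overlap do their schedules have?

300

Chen free: 07:00-12:00, 13:00-19:00 (invert busy blocks within the working day).
Divya free: 09:00-16:00, 17:00-19:00 (invert busy blocks within the working day).
Nadia free: 07:00-15:00.
Chen ∩ Divya: 09:00-12:00, 13:00-16:00, 17:00-19:00.
Chen ∩ Divya ∩ Nadia: 09:00-12:00, 13:00-15:00.
Summing the common windows: 180 + 120 = 300 minutes.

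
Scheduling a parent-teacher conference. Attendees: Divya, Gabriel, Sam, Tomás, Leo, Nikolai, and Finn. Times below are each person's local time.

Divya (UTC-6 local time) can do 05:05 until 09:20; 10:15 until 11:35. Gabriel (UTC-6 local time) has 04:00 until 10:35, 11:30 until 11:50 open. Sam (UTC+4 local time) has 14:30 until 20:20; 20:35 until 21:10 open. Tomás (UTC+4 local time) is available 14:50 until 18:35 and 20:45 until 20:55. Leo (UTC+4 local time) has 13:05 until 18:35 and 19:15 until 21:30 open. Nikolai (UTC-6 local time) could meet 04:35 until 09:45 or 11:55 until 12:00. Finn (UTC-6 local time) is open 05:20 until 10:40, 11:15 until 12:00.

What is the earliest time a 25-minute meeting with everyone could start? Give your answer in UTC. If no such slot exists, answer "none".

11:20

Divya in UTC: 11:05-15:20, 16:15-17:35 (add 6h to convert from UTC-6).
Gabriel in UTC: 10:00-16:35, 17:30-17:50 (add 6h to convert from UTC-6).
Sam in UTC: 10:30-16:20, 16:35-17:10 (subtract 4h to convert from UTC+4).
Tomás in UTC: 10:50-14:35, 16:45-16:55 (subtract 4h to convert from UTC+4).
Leo in UTC: 09:05-14:35, 15:15-17:30 (subtract 4h to convert from UTC+4).
Nikolai in UTC: 10:35-15:45, 17:55-18:00 (add 6h to convert from UTC-6).
Finn in UTC: 11:20-16:40, 17:15-18:00 (add 6h to convert from UTC-6).
Divya ∩ Gabriel: 11:05-15:20, 16:15-16:35, 17:30-17:35.
Divya ∩ Gabriel ∩ Sam: 11:05-15:20, 16:15-16:20.
Divya ∩ Gabriel ∩ Sam ∩ Tomás: 11:05-14:35.
Divya ∩ Gabriel ∩ Sam ∩ Tomás ∩ Leo: 11:05-14:35.
Divya ∩ Gabriel ∩ Sam ∩ Tomás ∩ Leo ∩ Nikolai: 11:05-14:35.
Divya ∩ Gabriel ∩ Sam ∩ Tomás ∩ Leo ∩ Nikolai ∩ Finn: 11:20-14:35.
The first common window of at least 25 minutes is 11:20-14:35, so the earliest start is 11:20.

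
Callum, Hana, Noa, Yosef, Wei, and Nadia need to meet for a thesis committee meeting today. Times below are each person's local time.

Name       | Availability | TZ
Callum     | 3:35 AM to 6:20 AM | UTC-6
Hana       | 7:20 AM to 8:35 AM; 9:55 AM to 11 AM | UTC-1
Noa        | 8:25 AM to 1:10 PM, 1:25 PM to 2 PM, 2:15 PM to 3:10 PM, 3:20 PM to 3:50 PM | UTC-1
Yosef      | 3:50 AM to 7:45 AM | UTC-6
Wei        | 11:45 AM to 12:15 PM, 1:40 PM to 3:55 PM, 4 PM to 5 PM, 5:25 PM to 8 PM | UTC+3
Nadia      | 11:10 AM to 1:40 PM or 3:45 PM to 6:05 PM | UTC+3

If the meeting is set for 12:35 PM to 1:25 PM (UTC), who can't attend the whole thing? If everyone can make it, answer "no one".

Callum in UTC: 09:35-12:20 (add 6h to convert from UTC-6).
Hana in UTC: 08:20-09:35, 10:55-12:00 (add 1h to convert from UTC-1).
Noa in UTC: 09:25-14:10, 14:25-15:00, 15:15-16:10, 16:20-16:50 (add 1h to convert from UTC-1).
Yosef in UTC: 09:50-13:45 (add 6h to convert from UTC-6).
Wei in UTC: 08:45-09:15, 10:40-12:55, 13:00-14:00, 14:25-17:00 (subtract 3h to convert from UTC+3).
Nadia in UTC: 08:10-10:40, 12:45-15:05 (subtract 3h to convert from UTC+3).
Callum: not fully free for 12:35-13:25. Hana: not fully free for 12:35-13:25. Noa: free for 12:35-13:25. Yosef: free for 12:35-13:25. Wei: not fully free for 12:35-13:25. Nadia: not fully free for 12:35-13:25.

Callum, Hana, Nadia, Wei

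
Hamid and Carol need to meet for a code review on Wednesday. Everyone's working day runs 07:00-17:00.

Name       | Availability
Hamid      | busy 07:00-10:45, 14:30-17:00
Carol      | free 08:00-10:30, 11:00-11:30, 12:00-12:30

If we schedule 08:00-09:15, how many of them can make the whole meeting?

Hamid free: 10:45-14:30 (invert busy blocks within the working day).
Carol free: 08:00-10:30, 11:00-11:30, 12:00-12:30.
Carol can make the full 08:00-09:15 slot — that's 1.

1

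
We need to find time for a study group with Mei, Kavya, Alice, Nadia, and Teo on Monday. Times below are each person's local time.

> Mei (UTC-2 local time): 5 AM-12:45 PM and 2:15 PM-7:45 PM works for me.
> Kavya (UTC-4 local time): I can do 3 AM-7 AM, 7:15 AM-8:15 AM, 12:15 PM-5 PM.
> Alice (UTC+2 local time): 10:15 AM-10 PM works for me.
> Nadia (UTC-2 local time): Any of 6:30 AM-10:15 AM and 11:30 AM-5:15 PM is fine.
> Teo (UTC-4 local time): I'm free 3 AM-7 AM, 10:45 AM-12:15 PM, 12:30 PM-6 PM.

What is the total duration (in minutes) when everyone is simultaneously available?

Mei in UTC: 07:00-14:45, 16:15-21:45 (add 2h to convert from UTC-2).
Kavya in UTC: 07:00-11:00, 11:15-12:15, 16:15-21:00 (add 4h to convert from UTC-4).
Alice in UTC: 08:15-20:00 (subtract 2h to convert from UTC+2).
Nadia in UTC: 08:30-12:15, 13:30-19:15 (add 2h to convert from UTC-2).
Teo in UTC: 07:00-11:00, 14:45-16:15, 16:30-22:00 (add 4h to convert from UTC-4).
Mei ∩ Kavya: 07:00-11:00, 11:15-12:15, 16:15-21:00.
Mei ∩ Kavya ∩ Alice: 08:15-11:00, 11:15-12:15, 16:15-20:00.
Mei ∩ Kavya ∩ Alice ∩ Nadia: 08:30-11:00, 11:15-12:15, 16:15-19:15.
Mei ∩ Kavya ∩ Alice ∩ Nadia ∩ Teo: 08:30-11:00, 16:30-19:15.
So the common availability across everyone is 08:30-11:00, 16:30-19:15.
Summing the common windows: 150 + 165 = 315 minutes.

315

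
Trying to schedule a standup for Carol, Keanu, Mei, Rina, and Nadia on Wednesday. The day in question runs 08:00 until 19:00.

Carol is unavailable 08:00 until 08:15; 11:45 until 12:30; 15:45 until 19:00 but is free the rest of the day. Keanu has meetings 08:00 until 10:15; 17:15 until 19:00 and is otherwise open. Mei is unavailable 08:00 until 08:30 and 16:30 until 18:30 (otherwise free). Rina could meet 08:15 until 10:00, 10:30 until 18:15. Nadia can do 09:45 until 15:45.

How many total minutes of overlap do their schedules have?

Carol free: 08:15-11:45, 12:30-15:45 (invert busy blocks within the working day).
Keanu free: 10:15-17:15 (invert busy blocks within the working day).
Mei free: 08:30-16:30, 18:30-19:00 (invert busy blocks within the working day).
Rina free: 08:15-10:00, 10:30-18:15.
Nadia free: 09:45-15:45.
Carol ∩ Keanu: 10:15-11:45, 12:30-15:45.
Carol ∩ Keanu ∩ Mei: 10:15-11:45, 12:30-15:45.
Carol ∩ Keanu ∩ Mei ∩ Rina: 10:30-11:45, 12:30-15:45.
Carol ∩ Keanu ∩ Mei ∩ Rina ∩ Nadia: 10:30-11:45, 12:30-15:45.
Summing the common windows: 75 + 195 = 270 minutes.

270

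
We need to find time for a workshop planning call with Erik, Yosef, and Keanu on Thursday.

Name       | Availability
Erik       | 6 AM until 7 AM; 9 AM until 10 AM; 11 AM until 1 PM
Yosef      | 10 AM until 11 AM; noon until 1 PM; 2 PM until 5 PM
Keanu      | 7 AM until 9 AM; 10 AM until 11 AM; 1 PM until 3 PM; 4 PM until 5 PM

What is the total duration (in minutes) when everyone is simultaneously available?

0

Erik ∩ Yosef: 12:00-13:00.
Erik ∩ Yosef ∩ Keanu: ∅.
There is no time when everyone is free.
There is no common window, so the total is 0 minutes.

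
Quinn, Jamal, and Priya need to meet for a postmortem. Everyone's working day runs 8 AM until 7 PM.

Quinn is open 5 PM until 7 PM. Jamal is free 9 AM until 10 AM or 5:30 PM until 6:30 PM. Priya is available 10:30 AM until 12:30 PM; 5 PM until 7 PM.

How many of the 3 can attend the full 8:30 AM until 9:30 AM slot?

nobody can make the full 08:30-09:30 slot — that's 0.

0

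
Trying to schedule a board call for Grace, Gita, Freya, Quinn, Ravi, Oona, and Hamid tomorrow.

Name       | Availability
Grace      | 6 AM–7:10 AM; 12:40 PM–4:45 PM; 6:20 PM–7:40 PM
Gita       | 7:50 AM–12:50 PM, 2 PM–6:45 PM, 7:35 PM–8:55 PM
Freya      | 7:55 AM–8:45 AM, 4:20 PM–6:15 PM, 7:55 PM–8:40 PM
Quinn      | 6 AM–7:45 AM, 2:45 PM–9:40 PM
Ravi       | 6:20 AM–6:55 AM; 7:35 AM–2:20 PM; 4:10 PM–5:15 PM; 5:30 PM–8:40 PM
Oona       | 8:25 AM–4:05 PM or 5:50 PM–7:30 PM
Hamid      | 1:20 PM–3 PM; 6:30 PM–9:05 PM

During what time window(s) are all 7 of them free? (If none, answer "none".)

Grace ∩ Gita: 12:40-12:50, 14:00-16:45, 18:20-18:45, 19:35-19:40.
Grace ∩ Gita ∩ Freya: 16:20-16:45.
Grace ∩ Gita ∩ Freya ∩ Quinn: 16:20-16:45.
Grace ∩ Gita ∩ Freya ∩ Quinn ∩ Ravi: 16:20-16:45.
Grace ∩ Gita ∩ Freya ∩ Quinn ∩ Ravi ∩ Oona: ∅.
Grace ∩ Gita ∩ Freya ∩ Quinn ∩ Ravi ∩ Oona ∩ Hamid: ∅.
There is no time when everyone is free.

none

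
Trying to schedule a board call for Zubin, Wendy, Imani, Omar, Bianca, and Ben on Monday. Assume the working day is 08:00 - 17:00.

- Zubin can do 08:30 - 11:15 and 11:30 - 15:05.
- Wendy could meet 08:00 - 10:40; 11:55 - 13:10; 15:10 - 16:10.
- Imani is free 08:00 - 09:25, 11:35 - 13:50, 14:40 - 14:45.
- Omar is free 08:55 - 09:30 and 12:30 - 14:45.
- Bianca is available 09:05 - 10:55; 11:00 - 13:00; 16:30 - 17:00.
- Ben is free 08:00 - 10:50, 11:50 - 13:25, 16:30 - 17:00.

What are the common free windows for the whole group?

Zubin ∩ Wendy: 08:30-10:40, 11:55-13:10.
Zubin ∩ Wendy ∩ Imani: 08:30-09:25, 11:55-13:10.
Zubin ∩ Wendy ∩ Imani ∩ Omar: 08:55-09:25, 12:30-13:10.
Zubin ∩ Wendy ∩ Imani ∩ Omar ∩ Bianca: 09:05-09:25, 12:30-13:00.
Zubin ∩ Wendy ∩ Imani ∩ Omar ∩ Bianca ∩ Ben: 09:05-09:25, 12:30-13:00.
So the common availability across everyone is 09:05-09:25, 12:30-13:00.

09:05-09:25, 12:30-13:00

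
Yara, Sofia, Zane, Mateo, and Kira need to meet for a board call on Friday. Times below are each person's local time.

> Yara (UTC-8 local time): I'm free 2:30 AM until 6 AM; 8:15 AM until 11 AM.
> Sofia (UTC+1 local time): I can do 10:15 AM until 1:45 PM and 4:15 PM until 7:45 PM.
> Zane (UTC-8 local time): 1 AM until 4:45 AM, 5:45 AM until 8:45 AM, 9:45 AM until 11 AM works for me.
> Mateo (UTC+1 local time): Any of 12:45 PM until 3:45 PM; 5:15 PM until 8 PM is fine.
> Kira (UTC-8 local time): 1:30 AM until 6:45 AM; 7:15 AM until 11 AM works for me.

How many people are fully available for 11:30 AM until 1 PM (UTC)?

2

Yara in UTC: 10:30-14:00, 16:15-19:00 (add 8h to convert from UTC-8).
Sofia in UTC: 09:15-12:45, 15:15-18:45 (subtract 1h to convert from UTC+1).
Zane in UTC: 09:00-12:45, 13:45-16:45, 17:45-19:00 (add 8h to convert from UTC-8).
Mateo in UTC: 11:45-14:45, 16:15-19:00 (subtract 1h to convert from UTC+1).
Kira in UTC: 09:30-14:45, 15:15-19:00 (add 8h to convert from UTC-8).
Yara and Kira can make the full 11:30-13:00 slot — that's 2.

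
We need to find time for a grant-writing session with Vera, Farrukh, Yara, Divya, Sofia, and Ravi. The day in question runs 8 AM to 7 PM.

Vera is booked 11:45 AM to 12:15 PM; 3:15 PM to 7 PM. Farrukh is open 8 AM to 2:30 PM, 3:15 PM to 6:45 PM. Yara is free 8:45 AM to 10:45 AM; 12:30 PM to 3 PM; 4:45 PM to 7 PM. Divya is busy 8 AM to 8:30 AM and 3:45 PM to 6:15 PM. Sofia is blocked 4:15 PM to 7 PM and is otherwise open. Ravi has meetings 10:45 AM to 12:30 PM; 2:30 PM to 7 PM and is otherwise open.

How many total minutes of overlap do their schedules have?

Vera free: 08:00-11:45, 12:15-15:15 (invert busy blocks within the working day).
Farrukh free: 08:00-14:30, 15:15-18:45.
Yara free: 08:45-10:45, 12:30-15:00, 16:45-19:00.
Divya free: 08:30-15:45, 18:15-19:00 (invert busy blocks within the working day).
Sofia free: 08:00-16:15 (invert busy blocks within the working day).
Ravi free: 08:00-10:45, 12:30-14:30 (invert busy blocks within the working day).
Vera ∩ Farrukh: 08:00-11:45, 12:15-14:30.
Vera ∩ Farrukh ∩ Yara: 08:45-10:45, 12:30-14:30.
Vera ∩ Farrukh ∩ Yara ∩ Divya: 08:45-10:45, 12:30-14:30.
Vera ∩ Farrukh ∩ Yara ∩ Divya ∩ Sofia: 08:45-10:45, 12:30-14:30.
Vera ∩ Farrukh ∩ Yara ∩ Divya ∩ Sofia ∩ Ravi: 08:45-10:45, 12:30-14:30.
Those are the intersection windows.
Summing the common windows: 120 + 120 = 240 minutes.

240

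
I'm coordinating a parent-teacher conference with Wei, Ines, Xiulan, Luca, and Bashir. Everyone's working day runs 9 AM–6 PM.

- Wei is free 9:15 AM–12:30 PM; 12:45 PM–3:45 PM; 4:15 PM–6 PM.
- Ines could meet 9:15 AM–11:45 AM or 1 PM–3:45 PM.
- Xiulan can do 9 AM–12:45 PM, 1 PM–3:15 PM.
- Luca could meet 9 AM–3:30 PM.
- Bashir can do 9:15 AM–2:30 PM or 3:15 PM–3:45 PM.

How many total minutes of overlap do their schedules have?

240

Wei ∩ Ines: 09:15-11:45, 13:00-15:45.
Wei ∩ Ines ∩ Xiulan: 09:15-11:45, 13:00-15:15.
Wei ∩ Ines ∩ Xiulan ∩ Luca: 09:15-11:45, 13:00-15:15.
Wei ∩ Ines ∩ Xiulan ∩ Luca ∩ Bashir: 09:15-11:45, 13:00-14:30.
Summing the common windows: 150 + 90 = 240 minutes.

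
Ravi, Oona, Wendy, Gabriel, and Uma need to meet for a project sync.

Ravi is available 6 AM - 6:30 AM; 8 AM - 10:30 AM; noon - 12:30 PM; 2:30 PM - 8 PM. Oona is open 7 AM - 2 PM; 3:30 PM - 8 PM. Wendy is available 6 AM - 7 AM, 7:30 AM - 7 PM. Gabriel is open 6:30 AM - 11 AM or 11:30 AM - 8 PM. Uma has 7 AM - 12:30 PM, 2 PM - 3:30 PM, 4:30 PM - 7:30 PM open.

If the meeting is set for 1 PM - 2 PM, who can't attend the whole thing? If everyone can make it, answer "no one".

Ravi, Uma

Ravi: not fully free for 13:00-14:00. Oona: free for 13:00-14:00. Wendy: free for 13:00-14:00. Gabriel: free for 13:00-14:00. Uma: not fully free for 13:00-14:00.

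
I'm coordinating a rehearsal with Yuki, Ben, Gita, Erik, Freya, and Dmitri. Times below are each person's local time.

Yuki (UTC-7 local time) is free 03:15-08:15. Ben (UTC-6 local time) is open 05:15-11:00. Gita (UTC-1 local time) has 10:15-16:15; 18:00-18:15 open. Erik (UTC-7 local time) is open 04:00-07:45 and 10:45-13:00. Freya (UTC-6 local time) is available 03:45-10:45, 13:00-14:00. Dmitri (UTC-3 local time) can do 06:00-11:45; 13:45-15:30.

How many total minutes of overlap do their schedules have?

Yuki in UTC: 10:15-15:15 (add 7h to convert from UTC-7).
Ben in UTC: 11:15-17:00 (add 6h to convert from UTC-6).
Gita in UTC: 11:15-17:15, 19:00-19:15 (add 1h to convert from UTC-1).
Erik in UTC: 11:00-14:45, 17:45-20:00 (add 7h to convert from UTC-7).
Freya in UTC: 09:45-16:45, 19:00-20:00 (add 6h to convert from UTC-6).
Dmitri in UTC: 09:00-14:45, 16:45-18:30 (add 3h to convert from UTC-3).
Yuki ∩ Ben: 11:15-15:15.
Yuki ∩ Ben ∩ Gita: 11:15-15:15.
Yuki ∩ Ben ∩ Gita ∩ Erik: 11:15-14:45.
Yuki ∩ Ben ∩ Gita ∩ Erik ∩ Freya: 11:15-14:45.
Yuki ∩ Ben ∩ Gita ∩ Erik ∩ Freya ∩ Dmitri: 11:15-14:45.
That's a single block of 210 minutes.

210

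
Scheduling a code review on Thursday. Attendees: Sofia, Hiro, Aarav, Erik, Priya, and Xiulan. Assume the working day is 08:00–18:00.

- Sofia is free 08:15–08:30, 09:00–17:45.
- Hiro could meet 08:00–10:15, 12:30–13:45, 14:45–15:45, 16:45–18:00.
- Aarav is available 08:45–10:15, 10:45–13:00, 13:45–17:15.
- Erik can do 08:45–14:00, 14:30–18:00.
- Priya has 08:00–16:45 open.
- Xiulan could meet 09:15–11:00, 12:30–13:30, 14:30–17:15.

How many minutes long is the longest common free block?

60

Sofia ∩ Hiro: 08:15-08:30, 09:00-10:15, 12:30-13:45, 14:45-15:45, 16:45-17:45.
Sofia ∩ Hiro ∩ Aarav: 09:00-10:15, 12:30-13:00, 14:45-15:45, 16:45-17:15.
Sofia ∩ Hiro ∩ Aarav ∩ Erik: 09:00-10:15, 12:30-13:00, 14:45-15:45, 16:45-17:15.
Sofia ∩ Hiro ∩ Aarav ∩ Erik ∩ Priya: 09:00-10:15, 12:30-13:00, 14:45-15:45.
Sofia ∩ Hiro ∩ Aarav ∩ Erik ∩ Priya ∩ Xiulan: 09:15-10:15, 12:30-13:00, 14:45-15:45.
The longest is 09:15-10:15 at 60 minutes.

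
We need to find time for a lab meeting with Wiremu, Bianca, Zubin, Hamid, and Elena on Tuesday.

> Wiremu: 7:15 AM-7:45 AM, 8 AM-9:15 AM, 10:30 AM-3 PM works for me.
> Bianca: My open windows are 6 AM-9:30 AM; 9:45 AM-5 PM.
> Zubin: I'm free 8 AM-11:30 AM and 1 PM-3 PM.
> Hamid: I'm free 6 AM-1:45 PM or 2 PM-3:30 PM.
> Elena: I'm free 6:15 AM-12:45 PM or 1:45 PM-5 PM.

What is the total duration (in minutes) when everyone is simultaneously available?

Wiremu ∩ Bianca: 07:15-07:45, 08:00-09:15, 10:30-15:00.
Wiremu ∩ Bianca ∩ Zubin: 08:00-09:15, 10:30-11:30, 13:00-15:00.
Wiremu ∩ Bianca ∩ Zubin ∩ Hamid: 08:00-09:15, 10:30-11:30, 13:00-13:45, 14:00-15:00.
Wiremu ∩ Bianca ∩ Zubin ∩ Hamid ∩ Elena: 08:00-09:15, 10:30-11:30, 14:00-15:00.
Summing the common windows: 75 + 60 + 60 = 195 minutes.

195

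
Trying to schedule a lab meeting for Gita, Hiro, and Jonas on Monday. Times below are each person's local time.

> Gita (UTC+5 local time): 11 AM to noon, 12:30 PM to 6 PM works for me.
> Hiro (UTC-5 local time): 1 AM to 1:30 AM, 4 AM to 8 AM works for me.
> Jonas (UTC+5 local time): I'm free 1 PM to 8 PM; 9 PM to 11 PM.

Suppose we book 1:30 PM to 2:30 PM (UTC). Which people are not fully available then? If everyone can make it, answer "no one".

Gita in UTC: 06:00-07:00, 07:30-13:00 (subtract 5h to convert from UTC+5).
Hiro in UTC: 06:00-06:30, 09:00-13:00 (add 5h to convert from UTC-5).
Jonas in UTC: 08:00-15:00, 16:00-18:00 (subtract 5h to convert from UTC+5).
Gita: not fully free for 13:30-14:30. Hiro: not fully free for 13:30-14:30. Jonas: free for 13:30-14:30.

Gita, Hiro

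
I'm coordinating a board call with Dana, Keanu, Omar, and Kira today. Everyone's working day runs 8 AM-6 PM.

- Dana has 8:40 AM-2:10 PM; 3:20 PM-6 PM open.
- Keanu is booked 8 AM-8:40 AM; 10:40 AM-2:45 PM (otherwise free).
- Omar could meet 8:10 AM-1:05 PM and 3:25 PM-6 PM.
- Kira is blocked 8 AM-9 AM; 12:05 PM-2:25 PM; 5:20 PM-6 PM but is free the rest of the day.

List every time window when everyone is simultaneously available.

Dana free: 08:40-14:10, 15:20-18:00.
Keanu free: 08:40-10:40, 14:45-18:00 (invert busy blocks within the working day).
Omar free: 08:10-13:05, 15:25-18:00.
Kira free: 09:00-12:05, 14:25-17:20 (invert busy blocks within the working day).
Dana ∩ Keanu: 08:40-10:40, 15:20-18:00.
Dana ∩ Keanu ∩ Omar: 08:40-10:40, 15:25-18:00.
Dana ∩ Keanu ∩ Omar ∩ Kira: 09:00-10:40, 15:25-17:20.
So the common availability across everyone is 09:00-10:40, 15:25-17:20.

09:00-10:40, 15:25-17:20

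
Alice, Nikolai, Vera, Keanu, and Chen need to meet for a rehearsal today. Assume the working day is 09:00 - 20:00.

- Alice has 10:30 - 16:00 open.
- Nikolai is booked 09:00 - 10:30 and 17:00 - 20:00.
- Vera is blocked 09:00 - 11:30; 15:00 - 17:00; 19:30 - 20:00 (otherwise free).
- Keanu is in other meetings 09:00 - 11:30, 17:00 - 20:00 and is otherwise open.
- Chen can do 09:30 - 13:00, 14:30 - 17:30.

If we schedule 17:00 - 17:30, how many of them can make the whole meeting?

Alice free: 10:30-16:00.
Nikolai free: 10:30-17:00 (invert busy blocks within the working day).
Vera free: 11:30-15:00, 17:00-19:30 (invert busy blocks within the working day).
Keanu free: 11:30-17:00 (invert busy blocks within the working day).
Chen free: 09:30-13:00, 14:30-17:30.
Vera and Chen can make the full 17:00-17:30 slot — that's 2.

2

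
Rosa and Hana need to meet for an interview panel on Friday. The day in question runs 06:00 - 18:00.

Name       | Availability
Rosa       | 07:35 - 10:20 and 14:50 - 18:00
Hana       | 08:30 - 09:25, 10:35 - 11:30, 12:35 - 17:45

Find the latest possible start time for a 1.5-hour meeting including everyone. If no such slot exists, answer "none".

Rosa ∩ Hana: 08:30-09:25, 14:50-17:45.
Those are the intersection windows.
The last common window of at least 90 minutes is 14:50-17:45; a 90-minute meeting can start as late as 16:15 and still end by 17:45.

16:15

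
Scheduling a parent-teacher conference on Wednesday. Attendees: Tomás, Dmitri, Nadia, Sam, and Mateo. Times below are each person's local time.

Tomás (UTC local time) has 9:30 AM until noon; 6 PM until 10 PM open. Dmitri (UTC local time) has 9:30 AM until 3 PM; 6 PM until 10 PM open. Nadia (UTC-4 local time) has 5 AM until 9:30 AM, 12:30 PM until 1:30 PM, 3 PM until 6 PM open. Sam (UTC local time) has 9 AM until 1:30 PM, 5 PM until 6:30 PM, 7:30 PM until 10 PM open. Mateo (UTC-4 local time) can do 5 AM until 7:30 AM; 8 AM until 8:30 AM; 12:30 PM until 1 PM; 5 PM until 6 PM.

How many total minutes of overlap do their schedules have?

180

Tomás in UTC: 09:30-12:00, 18:00-22:00.
Dmitri in UTC: 09:30-15:00, 18:00-22:00.
Nadia in UTC: 09:00-13:30, 16:30-17:30, 19:00-22:00 (add 4h to convert from UTC-4).
Sam in UTC: 09:00-13:30, 17:00-18:30, 19:30-22:00.
Mateo in UTC: 09:00-11:30, 12:00-12:30, 16:30-17:00, 21:00-22:00 (add 4h to convert from UTC-4).
Tomás ∩ Dmitri: 09:30-12:00, 18:00-22:00.
Tomás ∩ Dmitri ∩ Nadia: 09:30-12:00, 19:00-22:00.
Tomás ∩ Dmitri ∩ Nadia ∩ Sam: 09:30-12:00, 19:30-22:00.
Tomás ∩ Dmitri ∩ Nadia ∩ Sam ∩ Mateo: 09:30-11:30, 21:00-22:00.
Those are the intersection windows.
Summing the common windows: 120 + 60 = 180 minutes.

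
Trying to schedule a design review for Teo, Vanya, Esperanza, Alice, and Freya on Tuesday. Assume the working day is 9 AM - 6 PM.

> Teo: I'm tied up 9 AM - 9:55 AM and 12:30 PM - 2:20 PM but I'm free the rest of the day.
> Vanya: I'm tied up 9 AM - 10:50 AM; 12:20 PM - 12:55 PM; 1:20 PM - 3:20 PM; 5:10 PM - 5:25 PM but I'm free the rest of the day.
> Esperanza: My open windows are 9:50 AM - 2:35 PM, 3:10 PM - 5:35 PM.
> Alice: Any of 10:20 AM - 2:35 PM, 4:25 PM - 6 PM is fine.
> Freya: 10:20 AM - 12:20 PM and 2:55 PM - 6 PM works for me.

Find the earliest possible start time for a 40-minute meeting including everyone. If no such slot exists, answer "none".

10:50

Teo free: 09:55-12:30, 14:20-18:00 (invert busy blocks within the working day).
Vanya free: 10:50-12:20, 12:55-13:20, 15:20-17:10, 17:25-18:00 (invert busy blocks within the working day).
Esperanza free: 09:50-14:35, 15:10-17:35.
Alice free: 10:20-14:35, 16:25-18:00.
Freya free: 10:20-12:20, 14:55-18:00.
Teo ∩ Vanya: 10:50-12:20, 15:20-17:10, 17:25-18:00.
Teo ∩ Vanya ∩ Esperanza: 10:50-12:20, 15:20-17:10, 17:25-17:35.
Teo ∩ Vanya ∩ Esperanza ∩ Alice: 10:50-12:20, 16:25-17:10, 17:25-17:35.
Teo ∩ Vanya ∩ Esperanza ∩ Alice ∩ Freya: 10:50-12:20, 16:25-17:10, 17:25-17:35.
The first common window of at least 40 minutes is 10:50-12:20, so the earliest start is 10:50.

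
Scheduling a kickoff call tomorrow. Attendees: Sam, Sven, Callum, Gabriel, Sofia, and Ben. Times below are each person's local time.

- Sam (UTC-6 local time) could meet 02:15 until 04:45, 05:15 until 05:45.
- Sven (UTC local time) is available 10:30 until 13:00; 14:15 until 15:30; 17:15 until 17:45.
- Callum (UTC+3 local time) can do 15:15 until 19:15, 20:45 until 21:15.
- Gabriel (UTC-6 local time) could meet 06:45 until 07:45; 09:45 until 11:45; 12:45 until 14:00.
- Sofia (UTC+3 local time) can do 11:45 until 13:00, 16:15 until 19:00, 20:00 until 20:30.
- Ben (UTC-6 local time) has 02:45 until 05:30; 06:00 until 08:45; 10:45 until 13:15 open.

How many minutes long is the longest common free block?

Sam in UTC: 08:15-10:45, 11:15-11:45 (add 6h to convert from UTC-6).
Sven in UTC: 10:30-13:00, 14:15-15:30, 17:15-17:45.
Callum in UTC: 12:15-16:15, 17:45-18:15 (subtract 3h to convert from UTC+3).
Gabriel in UTC: 12:45-13:45, 15:45-17:45, 18:45-20:00 (add 6h to convert from UTC-6).
Sofia in UTC: 08:45-10:00, 13:15-16:00, 17:00-17:30 (subtract 3h to convert from UTC+3).
Ben in UTC: 08:45-11:30, 12:00-14:45, 16:45-19:15 (add 6h to convert from UTC-6).
Sam ∩ Sven: 10:30-10:45, 11:15-11:45.
Sam ∩ Sven ∩ Callum: ∅.
Sam ∩ Sven ∩ Callum ∩ Gabriel: ∅.
Sam ∩ Sven ∩ Callum ∩ Gabriel ∩ Sofia: ∅.
Sam ∩ Sven ∩ Callum ∩ Gabriel ∩ Sofia ∩ Ben: ∅.
There is no time when everyone is free.
No common window exists, so the longest block is 0 minutes.

0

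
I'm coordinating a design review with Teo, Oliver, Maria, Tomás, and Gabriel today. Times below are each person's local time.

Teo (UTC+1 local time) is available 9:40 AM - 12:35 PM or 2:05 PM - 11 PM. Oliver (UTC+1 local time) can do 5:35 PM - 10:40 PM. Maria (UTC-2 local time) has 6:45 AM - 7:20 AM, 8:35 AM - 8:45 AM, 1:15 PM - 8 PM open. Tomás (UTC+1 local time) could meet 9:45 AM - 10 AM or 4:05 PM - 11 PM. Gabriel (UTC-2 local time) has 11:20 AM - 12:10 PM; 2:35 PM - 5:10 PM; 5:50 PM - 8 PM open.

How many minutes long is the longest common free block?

155

Teo in UTC: 08:40-11:35, 13:05-22:00 (subtract 1h to convert from UTC+1).
Oliver in UTC: 16:35-21:40 (subtract 1h to convert from UTC+1).
Maria in UTC: 08:45-09:20, 10:35-10:45, 15:15-22:00 (add 2h to convert from UTC-2).
Tomás in UTC: 08:45-09:00, 15:05-22:00 (subtract 1h to convert from UTC+1).
Gabriel in UTC: 13:20-14:10, 16:35-19:10, 19:50-22:00 (add 2h to convert from UTC-2).
Teo ∩ Oliver: 16:35-21:40.
Teo ∩ Oliver ∩ Maria: 16:35-21:40.
Teo ∩ Oliver ∩ Maria ∩ Tomás: 16:35-21:40.
Teo ∩ Oliver ∩ Maria ∩ Tomás ∩ Gabriel: 16:35-19:10, 19:50-21:40.
Those are the intersection windows.
The longest is 16:35-19:10 at 155 minutes.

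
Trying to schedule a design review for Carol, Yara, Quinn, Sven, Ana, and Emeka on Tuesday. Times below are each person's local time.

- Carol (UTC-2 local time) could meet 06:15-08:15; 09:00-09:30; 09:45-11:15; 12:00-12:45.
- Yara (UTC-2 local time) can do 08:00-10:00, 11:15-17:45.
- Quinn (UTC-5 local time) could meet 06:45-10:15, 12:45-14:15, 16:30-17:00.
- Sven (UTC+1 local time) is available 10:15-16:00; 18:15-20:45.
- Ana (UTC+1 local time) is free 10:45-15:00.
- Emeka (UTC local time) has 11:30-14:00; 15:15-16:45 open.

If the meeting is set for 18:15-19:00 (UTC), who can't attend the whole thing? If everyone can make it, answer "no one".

Ana, Carol, Emeka

Carol in UTC: 08:15-10:15, 11:00-11:30, 11:45-13:15, 14:00-14:45 (add 2h to convert from UTC-2).
Yara in UTC: 10:00-12:00, 13:15-19:45 (add 2h to convert from UTC-2).
Quinn in UTC: 11:45-15:15, 17:45-19:15, 21:30-22:00 (add 5h to convert from UTC-5).
Sven in UTC: 09:15-15:00, 17:15-19:45 (subtract 1h to convert from UTC+1).
Ana in UTC: 09:45-14:00 (subtract 1h to convert from UTC+1).
Emeka in UTC: 11:30-14:00, 15:15-16:45.
Carol: not fully free for 18:15-19:00. Yara: free for 18:15-19:00. Quinn: free for 18:15-19:00. Sven: free for 18:15-19:00. Ana: not fully free for 18:15-19:00. Emeka: not fully free for 18:15-19:00.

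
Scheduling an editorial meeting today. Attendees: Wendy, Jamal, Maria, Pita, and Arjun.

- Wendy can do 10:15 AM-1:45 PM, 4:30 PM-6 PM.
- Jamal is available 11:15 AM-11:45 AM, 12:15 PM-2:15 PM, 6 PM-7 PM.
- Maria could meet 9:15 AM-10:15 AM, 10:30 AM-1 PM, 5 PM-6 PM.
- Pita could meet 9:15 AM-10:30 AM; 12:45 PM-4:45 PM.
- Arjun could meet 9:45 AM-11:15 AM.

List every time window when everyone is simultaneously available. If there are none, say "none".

none

Wendy ∩ Jamal: 11:15-11:45, 12:15-13:45.
Wendy ∩ Jamal ∩ Maria: 11:15-11:45, 12:15-13:00.
Wendy ∩ Jamal ∩ Maria ∩ Pita: 12:45-13:00.
Wendy ∩ Jamal ∩ Maria ∩ Pita ∩ Arjun: ∅.
There is no time when everyone is free.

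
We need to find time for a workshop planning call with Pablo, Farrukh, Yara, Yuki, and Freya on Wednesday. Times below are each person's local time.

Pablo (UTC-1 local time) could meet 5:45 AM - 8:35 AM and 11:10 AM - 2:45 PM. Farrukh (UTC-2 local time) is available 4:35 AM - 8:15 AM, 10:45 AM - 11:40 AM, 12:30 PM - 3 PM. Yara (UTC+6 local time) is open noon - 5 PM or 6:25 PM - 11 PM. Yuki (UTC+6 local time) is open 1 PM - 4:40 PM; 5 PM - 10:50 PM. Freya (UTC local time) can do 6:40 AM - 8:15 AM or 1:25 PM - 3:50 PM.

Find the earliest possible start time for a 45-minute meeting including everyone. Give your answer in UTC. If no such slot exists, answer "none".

Pablo in UTC: 06:45-09:35, 12:10-15:45 (add 1h to convert from UTC-1).
Farrukh in UTC: 06:35-10:15, 12:45-13:40, 14:30-17:00 (add 2h to convert from UTC-2).
Yara in UTC: 06:00-11:00, 12:25-17:00 (subtract 6h to convert from UTC+6).
Yuki in UTC: 07:00-10:40, 11:00-16:50 (subtract 6h to convert from UTC+6).
Freya in UTC: 06:40-08:15, 13:25-15:50.
Pablo ∩ Farrukh: 06:45-09:35, 12:45-13:40, 14:30-15:45.
Pablo ∩ Farrukh ∩ Yara: 06:45-09:35, 12:45-13:40, 14:30-15:45.
Pablo ∩ Farrukh ∩ Yara ∩ Yuki: 07:00-09:35, 12:45-13:40, 14:30-15:45.
Pablo ∩ Farrukh ∩ Yara ∩ Yuki ∩ Freya: 07:00-08:15, 13:25-13:40, 14:30-15:45.
So the common availability across everyone is 07:00-08:15, 13:25-13:40, 14:30-15:45.
The first common window of at least 45 minutes is 07:00-08:15, so the earliest start is 07:00.

07:00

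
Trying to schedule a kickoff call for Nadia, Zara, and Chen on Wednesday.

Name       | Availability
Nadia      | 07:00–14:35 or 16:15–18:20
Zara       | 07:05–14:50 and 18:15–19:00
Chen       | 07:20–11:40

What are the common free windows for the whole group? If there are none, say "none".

Nadia ∩ Zara: 07:05-14:35, 18:15-18:20.
Nadia ∩ Zara ∩ Chen: 07:20-11:40.

07:20-11:40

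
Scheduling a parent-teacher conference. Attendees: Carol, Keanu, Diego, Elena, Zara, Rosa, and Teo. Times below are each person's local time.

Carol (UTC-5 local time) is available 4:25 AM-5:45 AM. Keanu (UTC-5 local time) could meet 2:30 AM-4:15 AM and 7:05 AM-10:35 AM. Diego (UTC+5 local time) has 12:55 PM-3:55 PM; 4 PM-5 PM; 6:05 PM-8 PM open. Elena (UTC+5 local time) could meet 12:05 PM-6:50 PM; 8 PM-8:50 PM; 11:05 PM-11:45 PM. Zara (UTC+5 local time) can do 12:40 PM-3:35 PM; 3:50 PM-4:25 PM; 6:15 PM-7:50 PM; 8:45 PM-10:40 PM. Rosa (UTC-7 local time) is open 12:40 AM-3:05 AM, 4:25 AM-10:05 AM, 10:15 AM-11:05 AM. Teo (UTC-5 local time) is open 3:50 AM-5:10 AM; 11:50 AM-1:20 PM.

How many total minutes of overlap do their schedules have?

0

Carol in UTC: 09:25-10:45 (add 5h to convert from UTC-5).
Keanu in UTC: 07:30-09:15, 12:05-15:35 (add 5h to convert from UTC-5).
Diego in UTC: 07:55-10:55, 11:00-12:00, 13:05-15:00 (subtract 5h to convert from UTC+5).
Elena in UTC: 07:05-13:50, 15:00-15:50, 18:05-18:45 (subtract 5h to convert from UTC+5).
Zara in UTC: 07:40-10:35, 10:50-11:25, 13:15-14:50, 15:45-17:40 (subtract 5h to convert from UTC+5).
Rosa in UTC: 07:40-10:05, 11:25-17:05, 17:15-18:05 (add 7h to convert from UTC-7).
Teo in UTC: 08:50-10:10, 16:50-18:20 (add 5h to convert from UTC-5).
Carol ∩ Keanu: ∅.
Carol ∩ Keanu ∩ Diego: ∅.
Carol ∩ Keanu ∩ Diego ∩ Elena: ∅.
Carol ∩ Keanu ∩ Diego ∩ Elena ∩ Zara: ∅.
Carol ∩ Keanu ∩ Diego ∩ Elena ∩ Zara ∩ Rosa: ∅.
Carol ∩ Keanu ∩ Diego ∩ Elena ∩ Zara ∩ Rosa ∩ Teo: ∅.
There is no time when everyone is free.
There is no common window, so the total is 0 minutes.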